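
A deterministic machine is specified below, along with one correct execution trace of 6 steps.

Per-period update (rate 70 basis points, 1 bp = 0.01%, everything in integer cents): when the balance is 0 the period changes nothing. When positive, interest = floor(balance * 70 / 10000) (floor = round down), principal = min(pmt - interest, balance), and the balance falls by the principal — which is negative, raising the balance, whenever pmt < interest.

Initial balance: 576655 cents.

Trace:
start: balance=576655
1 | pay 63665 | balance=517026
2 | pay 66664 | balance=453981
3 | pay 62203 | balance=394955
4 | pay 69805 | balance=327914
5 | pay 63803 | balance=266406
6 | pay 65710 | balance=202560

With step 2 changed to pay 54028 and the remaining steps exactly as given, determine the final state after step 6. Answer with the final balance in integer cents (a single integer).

(re-executing from step 2 with the substitution; state before step 2: balance=517026)
2 | pay 54028 | balance=466617
3 | pay 62203 | balance=407680
4 | pay 69805 | balance=340728
5 | pay 63803 | balance=279310
6 | pay 65710 | balance=215555

215555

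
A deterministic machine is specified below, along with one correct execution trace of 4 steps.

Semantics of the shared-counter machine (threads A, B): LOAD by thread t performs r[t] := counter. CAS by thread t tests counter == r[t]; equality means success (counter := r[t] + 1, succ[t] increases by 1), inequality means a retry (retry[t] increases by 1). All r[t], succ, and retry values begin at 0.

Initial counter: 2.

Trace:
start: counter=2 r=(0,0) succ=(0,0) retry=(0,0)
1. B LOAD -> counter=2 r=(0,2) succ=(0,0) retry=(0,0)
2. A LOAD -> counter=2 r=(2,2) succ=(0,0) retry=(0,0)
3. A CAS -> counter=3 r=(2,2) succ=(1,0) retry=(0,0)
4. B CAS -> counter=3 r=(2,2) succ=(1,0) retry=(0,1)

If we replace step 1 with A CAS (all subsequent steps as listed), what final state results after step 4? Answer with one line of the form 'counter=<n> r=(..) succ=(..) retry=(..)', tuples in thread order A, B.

(re-executing from step 1 with the substitution; state before step 1: counter=2 r=(0,0) succ=(0,0) retry=(0,0))
1. A CAS -> counter=2 r=(0,0) succ=(0,0) retry=(1,0)
2. A LOAD -> counter=2 r=(2,0) succ=(0,0) retry=(1,0)
3. A CAS -> counter=3 r=(2,0) succ=(1,0) retry=(1,0)
4. B CAS -> counter=3 r=(2,0) succ=(1,0) retry=(1,1)

counter=3 r=(2,0) succ=(1,0) retry=(1,1)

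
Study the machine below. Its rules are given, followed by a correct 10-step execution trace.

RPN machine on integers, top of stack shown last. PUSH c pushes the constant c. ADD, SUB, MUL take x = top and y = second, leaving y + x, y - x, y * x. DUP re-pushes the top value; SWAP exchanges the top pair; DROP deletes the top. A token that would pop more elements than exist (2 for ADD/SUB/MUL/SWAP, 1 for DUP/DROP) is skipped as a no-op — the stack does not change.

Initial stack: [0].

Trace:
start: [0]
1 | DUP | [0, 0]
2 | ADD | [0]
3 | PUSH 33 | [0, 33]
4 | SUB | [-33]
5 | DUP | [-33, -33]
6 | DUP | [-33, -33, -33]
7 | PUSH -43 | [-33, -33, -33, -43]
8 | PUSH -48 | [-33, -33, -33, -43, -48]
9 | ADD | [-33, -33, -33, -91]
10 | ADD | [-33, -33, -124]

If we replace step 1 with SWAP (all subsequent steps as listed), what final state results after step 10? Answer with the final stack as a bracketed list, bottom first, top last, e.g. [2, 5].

(re-executing from step 1 with the substitution; state before step 1: [0])
1 | SWAP | [0]
2 | ADD | [0]
3 | PUSH 33 | [0, 33]
4 | SUB | [-33]
5 | DUP | [-33, -33]
6 | DUP | [-33, -33, -33]
7 | PUSH -43 | [-33, -33, -33, -43]
8 | PUSH -48 | [-33, -33, -33, -43, -48]
9 | ADD | [-33, -33, -33, -91]
10 | ADD | [-33, -33, -124]

[-33, -33, -124]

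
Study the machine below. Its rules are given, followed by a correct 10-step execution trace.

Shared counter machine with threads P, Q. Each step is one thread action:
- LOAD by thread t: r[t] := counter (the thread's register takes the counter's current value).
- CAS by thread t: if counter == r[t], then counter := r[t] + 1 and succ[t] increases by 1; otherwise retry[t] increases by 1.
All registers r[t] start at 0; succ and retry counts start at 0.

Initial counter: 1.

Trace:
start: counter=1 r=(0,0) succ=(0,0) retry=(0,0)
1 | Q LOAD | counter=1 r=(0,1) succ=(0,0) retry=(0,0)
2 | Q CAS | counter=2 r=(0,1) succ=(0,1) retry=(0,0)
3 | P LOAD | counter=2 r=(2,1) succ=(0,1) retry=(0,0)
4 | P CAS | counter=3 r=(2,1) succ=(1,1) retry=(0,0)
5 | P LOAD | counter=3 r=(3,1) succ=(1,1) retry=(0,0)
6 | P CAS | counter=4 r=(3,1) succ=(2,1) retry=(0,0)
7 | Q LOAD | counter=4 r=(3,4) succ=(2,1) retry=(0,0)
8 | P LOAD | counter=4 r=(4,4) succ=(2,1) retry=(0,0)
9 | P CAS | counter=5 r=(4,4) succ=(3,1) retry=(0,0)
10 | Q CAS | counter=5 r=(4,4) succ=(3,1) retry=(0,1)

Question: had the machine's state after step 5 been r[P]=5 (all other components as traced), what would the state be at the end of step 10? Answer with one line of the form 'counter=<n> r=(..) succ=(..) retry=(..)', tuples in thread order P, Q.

state after step 5 := counter=3 r=(5,1) succ=(1,1) retry=(0,0)
6 | P CAS | counter=3 r=(5,1) succ=(1,1) retry=(1,0)
7 | Q LOAD | counter=3 r=(5,3) succ=(1,1) retry=(1,0)
8 | P LOAD | counter=3 r=(3,3) succ=(1,1) retry=(1,0)
9 | P CAS | counter=4 r=(3,3) succ=(2,1) retry=(1,0)
10 | Q CAS | counter=4 r=(3,3) succ=(2,1) retry=(1,1)

counter=4 r=(3,3) succ=(2,1) retry=(1,1)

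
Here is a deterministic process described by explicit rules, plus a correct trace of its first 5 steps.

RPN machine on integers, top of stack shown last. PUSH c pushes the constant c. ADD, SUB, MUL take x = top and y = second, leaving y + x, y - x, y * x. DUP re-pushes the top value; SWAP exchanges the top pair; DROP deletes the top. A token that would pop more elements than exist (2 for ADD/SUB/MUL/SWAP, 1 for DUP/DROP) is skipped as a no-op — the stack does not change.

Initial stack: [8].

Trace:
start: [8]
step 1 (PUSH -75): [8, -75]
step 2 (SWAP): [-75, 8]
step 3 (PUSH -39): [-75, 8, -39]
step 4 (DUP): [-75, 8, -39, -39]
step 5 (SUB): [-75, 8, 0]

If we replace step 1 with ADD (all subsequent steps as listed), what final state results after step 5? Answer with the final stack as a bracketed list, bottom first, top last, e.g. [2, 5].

[8, 0]

(re-executing from step 1 with the substitution; state before step 1: [8])
step 1 (ADD): [8]
step 2 (SWAP): [8]
step 3 (PUSH -39): [8, -39]
step 4 (DUP): [8, -39, -39]
step 5 (SUB): [8, 0]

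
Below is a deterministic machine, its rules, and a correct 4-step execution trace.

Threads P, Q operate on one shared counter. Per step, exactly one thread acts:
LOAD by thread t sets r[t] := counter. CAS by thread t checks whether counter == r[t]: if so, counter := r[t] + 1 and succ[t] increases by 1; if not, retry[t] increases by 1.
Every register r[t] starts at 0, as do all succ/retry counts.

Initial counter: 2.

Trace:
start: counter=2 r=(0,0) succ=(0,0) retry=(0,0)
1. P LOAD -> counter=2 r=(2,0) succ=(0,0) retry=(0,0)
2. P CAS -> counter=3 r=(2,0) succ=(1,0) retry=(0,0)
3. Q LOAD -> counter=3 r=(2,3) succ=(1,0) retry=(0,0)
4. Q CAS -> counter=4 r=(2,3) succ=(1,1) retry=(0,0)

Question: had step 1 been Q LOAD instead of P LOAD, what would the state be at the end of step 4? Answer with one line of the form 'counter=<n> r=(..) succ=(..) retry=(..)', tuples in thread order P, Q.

(re-executing from step 1 with the substitution; state before step 1: counter=2 r=(0,0) succ=(0,0) retry=(0,0))
1. Q LOAD -> counter=2 r=(0,2) succ=(0,0) retry=(0,0)
2. P CAS -> counter=2 r=(0,2) succ=(0,0) retry=(1,0)
3. Q LOAD -> counter=2 r=(0,2) succ=(0,0) retry=(1,0)
4. Q CAS -> counter=3 r=(0,2) succ=(0,1) retry=(1,0)

counter=3 r=(0,2) succ=(0,1) retry=(1,0)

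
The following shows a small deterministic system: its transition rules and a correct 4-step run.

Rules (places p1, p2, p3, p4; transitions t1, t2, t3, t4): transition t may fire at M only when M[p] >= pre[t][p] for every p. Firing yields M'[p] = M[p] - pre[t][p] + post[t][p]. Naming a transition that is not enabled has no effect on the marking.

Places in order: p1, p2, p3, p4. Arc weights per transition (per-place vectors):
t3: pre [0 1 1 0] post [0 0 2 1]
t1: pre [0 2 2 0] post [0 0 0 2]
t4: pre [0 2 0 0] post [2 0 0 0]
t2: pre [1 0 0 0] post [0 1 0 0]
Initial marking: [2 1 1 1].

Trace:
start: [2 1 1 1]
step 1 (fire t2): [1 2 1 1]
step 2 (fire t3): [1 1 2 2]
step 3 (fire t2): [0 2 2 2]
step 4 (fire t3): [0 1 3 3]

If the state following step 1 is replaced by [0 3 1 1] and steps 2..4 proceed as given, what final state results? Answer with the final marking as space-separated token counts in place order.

0 1 3 3

state after step 1 := [0 3 1 1]
step 2 (fire t3): [0 2 2 2]
step 3 (fire t2): [0 2 2 2]
step 4 (fire t3): [0 1 3 3]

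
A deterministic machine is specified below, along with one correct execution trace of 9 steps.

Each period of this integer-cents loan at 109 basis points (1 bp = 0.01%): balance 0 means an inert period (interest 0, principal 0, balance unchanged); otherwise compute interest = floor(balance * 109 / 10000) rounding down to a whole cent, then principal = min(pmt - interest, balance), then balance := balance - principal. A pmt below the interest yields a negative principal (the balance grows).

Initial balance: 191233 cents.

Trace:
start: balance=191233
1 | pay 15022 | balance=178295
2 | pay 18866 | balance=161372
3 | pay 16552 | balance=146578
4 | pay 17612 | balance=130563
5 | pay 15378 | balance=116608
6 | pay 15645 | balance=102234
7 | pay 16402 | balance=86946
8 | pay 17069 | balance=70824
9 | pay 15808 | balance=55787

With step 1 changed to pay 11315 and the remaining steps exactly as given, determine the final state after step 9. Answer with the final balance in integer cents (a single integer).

(re-executing from step 1 with the substitution; state before step 1: balance=191233)
1 | pay 11315 | balance=182002
2 | pay 18866 | balance=165119
3 | pay 16552 | balance=150366
4 | pay 17612 | balance=134392
5 | pay 15378 | balance=120478
6 | pay 15645 | balance=106146
7 | pay 16402 | balance=90900
8 | pay 17069 | balance=74821
9 | pay 15808 | balance=59828

59828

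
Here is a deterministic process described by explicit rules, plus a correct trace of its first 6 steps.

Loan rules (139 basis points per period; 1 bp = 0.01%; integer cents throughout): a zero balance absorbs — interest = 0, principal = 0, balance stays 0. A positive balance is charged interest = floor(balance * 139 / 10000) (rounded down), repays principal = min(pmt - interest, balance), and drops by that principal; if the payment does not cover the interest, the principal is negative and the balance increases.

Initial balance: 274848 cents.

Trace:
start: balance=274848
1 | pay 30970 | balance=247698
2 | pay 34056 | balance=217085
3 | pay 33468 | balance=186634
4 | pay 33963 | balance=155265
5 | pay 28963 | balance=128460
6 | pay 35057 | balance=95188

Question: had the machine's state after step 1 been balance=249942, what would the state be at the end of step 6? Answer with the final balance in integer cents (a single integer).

97592

state after step 1 := balance=249942
2 | pay 34056 | balance=219360
3 | pay 33468 | balance=188941
4 | pay 33963 | balance=157604
5 | pay 28963 | balance=130831
6 | pay 35057 | balance=97592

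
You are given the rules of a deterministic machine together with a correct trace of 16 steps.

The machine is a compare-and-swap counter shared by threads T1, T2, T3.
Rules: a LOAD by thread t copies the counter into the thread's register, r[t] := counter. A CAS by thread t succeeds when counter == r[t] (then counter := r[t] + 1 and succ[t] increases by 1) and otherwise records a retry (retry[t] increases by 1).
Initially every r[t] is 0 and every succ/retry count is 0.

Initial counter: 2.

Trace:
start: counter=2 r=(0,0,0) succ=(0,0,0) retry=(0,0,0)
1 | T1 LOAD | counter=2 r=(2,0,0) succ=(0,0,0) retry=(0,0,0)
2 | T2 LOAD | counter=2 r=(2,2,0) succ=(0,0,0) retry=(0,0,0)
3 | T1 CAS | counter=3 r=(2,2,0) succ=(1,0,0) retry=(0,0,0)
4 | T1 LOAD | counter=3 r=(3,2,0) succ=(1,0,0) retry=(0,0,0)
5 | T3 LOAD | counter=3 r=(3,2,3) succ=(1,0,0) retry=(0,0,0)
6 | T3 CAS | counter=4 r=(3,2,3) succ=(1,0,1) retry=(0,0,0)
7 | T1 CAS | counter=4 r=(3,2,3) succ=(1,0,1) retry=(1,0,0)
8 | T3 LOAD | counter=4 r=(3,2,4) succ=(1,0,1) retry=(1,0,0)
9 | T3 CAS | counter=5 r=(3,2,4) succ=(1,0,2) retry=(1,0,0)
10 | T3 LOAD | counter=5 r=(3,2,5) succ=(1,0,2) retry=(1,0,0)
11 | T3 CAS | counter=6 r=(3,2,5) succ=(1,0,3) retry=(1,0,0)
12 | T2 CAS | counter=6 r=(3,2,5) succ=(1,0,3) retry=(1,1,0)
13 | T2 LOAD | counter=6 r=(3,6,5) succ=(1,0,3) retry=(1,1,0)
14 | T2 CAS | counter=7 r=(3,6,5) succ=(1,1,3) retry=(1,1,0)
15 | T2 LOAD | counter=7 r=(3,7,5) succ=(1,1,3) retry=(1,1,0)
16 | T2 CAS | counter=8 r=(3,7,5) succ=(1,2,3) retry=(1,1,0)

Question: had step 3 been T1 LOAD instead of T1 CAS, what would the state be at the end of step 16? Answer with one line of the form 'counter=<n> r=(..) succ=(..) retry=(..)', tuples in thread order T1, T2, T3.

(re-executing from step 3 with the substitution; state before step 3: counter=2 r=(2,2,0) succ=(0,0,0) retry=(0,0,0))
3 | T1 LOAD | counter=2 r=(2,2,0) succ=(0,0,0) retry=(0,0,0)
4 | T1 LOAD | counter=2 r=(2,2,0) succ=(0,0,0) retry=(0,0,0)
5 | T3 LOAD | counter=2 r=(2,2,2) succ=(0,0,0) retry=(0,0,0)
6 | T3 CAS | counter=3 r=(2,2,2) succ=(0,0,1) retry=(0,0,0)
7 | T1 CAS | counter=3 r=(2,2,2) succ=(0,0,1) retry=(1,0,0)
8 | T3 LOAD | counter=3 r=(2,2,3) succ=(0,0,1) retry=(1,0,0)
9 | T3 CAS | counter=4 r=(2,2,3) succ=(0,0,2) retry=(1,0,0)
10 | T3 LOAD | counter=4 r=(2,2,4) succ=(0,0,2) retry=(1,0,0)
11 | T3 CAS | counter=5 r=(2,2,4) succ=(0,0,3) retry=(1,0,0)
12 | T2 CAS | counter=5 r=(2,2,4) succ=(0,0,3) retry=(1,1,0)
13 | T2 LOAD | counter=5 r=(2,5,4) succ=(0,0,3) retry=(1,1,0)
14 | T2 CAS | counter=6 r=(2,5,4) succ=(0,1,3) retry=(1,1,0)
15 | T2 LOAD | counter=6 r=(2,6,4) succ=(0,1,3) retry=(1,1,0)
16 | T2 CAS | counter=7 r=(2,6,4) succ=(0,2,3) retry=(1,1,0)

counter=7 r=(2,6,4) succ=(0,2,3) retry=(1,1,0)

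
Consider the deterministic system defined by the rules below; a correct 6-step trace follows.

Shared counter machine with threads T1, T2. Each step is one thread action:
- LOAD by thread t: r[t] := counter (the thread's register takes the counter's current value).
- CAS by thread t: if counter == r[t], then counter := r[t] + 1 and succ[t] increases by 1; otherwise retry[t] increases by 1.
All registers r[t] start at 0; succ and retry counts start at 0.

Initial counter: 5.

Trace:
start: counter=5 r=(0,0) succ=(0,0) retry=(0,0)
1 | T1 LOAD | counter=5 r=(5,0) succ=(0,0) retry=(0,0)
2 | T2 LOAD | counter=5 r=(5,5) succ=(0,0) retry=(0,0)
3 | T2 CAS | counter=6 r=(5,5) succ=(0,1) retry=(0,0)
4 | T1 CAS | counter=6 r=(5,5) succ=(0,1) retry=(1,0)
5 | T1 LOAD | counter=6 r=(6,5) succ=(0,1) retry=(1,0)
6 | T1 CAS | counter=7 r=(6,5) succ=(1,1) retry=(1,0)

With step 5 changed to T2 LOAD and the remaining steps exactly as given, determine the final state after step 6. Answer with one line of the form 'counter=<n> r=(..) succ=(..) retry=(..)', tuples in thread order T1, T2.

counter=6 r=(5,6) succ=(0,1) retry=(2,0)

(re-executing from step 5 with the substitution; state before step 5: counter=6 r=(5,5) succ=(0,1) retry=(1,0))
5 | T2 LOAD | counter=6 r=(5,6) succ=(0,1) retry=(1,0)
6 | T1 CAS | counter=6 r=(5,6) succ=(0,1) retry=(2,0)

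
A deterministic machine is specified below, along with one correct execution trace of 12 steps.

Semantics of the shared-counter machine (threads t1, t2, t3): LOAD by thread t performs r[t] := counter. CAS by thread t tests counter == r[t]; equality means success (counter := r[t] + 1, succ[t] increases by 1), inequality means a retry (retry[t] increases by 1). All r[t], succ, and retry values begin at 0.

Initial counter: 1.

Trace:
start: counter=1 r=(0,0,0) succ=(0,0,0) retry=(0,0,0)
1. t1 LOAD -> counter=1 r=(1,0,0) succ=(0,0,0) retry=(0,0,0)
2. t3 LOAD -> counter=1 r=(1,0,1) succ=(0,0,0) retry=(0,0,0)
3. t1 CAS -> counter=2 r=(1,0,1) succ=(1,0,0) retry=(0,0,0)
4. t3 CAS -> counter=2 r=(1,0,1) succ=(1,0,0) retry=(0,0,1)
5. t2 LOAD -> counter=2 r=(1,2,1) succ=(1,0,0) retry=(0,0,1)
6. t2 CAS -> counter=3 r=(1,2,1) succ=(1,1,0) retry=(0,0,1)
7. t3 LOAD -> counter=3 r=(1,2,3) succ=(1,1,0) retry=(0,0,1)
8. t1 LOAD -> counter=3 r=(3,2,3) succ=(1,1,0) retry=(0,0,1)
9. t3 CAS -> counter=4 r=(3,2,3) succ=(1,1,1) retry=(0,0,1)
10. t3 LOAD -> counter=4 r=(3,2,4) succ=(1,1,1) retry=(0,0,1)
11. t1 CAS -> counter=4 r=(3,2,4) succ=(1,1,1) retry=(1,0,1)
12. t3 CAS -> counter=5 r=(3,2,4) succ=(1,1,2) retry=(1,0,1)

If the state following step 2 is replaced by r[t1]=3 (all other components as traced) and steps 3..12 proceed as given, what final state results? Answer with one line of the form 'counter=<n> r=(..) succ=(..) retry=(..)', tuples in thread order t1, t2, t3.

state after step 2 := counter=1 r=(3,0,1) succ=(0,0,0) retry=(0,0,0)
3. t1 CAS -> counter=1 r=(3,0,1) succ=(0,0,0) retry=(1,0,0)
4. t3 CAS -> counter=2 r=(3,0,1) succ=(0,0,1) retry=(1,0,0)
5. t2 LOAD -> counter=2 r=(3,2,1) succ=(0,0,1) retry=(1,0,0)
6. t2 CAS -> counter=3 r=(3,2,1) succ=(0,1,1) retry=(1,0,0)
7. t3 LOAD -> counter=3 r=(3,2,3) succ=(0,1,1) retry=(1,0,0)
8. t1 LOAD -> counter=3 r=(3,2,3) succ=(0,1,1) retry=(1,0,0)
9. t3 CAS -> counter=4 r=(3,2,3) succ=(0,1,2) retry=(1,0,0)
10. t3 LOAD -> counter=4 r=(3,2,4) succ=(0,1,2) retry=(1,0,0)
11. t1 CAS -> counter=4 r=(3,2,4) succ=(0,1,2) retry=(2,0,0)
12. t3 CAS -> counter=5 r=(3,2,4) succ=(0,1,3) retry=(2,0,0)

counter=5 r=(3,2,4) succ=(0,1,3) retry=(2,0,0)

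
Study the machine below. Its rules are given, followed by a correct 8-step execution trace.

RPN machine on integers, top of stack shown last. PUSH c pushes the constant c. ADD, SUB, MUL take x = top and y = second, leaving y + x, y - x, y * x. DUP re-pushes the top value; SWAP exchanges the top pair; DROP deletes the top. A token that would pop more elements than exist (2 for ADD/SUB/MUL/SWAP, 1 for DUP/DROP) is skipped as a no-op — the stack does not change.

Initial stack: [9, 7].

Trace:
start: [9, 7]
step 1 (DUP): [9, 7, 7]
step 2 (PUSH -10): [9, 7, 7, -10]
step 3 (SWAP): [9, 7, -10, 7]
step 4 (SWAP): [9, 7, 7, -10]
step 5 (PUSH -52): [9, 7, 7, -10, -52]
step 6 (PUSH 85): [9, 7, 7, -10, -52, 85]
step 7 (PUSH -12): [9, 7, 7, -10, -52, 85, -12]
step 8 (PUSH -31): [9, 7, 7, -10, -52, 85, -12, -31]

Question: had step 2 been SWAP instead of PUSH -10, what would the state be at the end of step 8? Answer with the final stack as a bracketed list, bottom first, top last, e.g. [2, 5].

(re-executing from step 2 with the substitution; state before step 2: [9, 7, 7])
step 2 (SWAP): [9, 7, 7]
step 3 (SWAP): [9, 7, 7]
step 4 (SWAP): [9, 7, 7]
step 5 (PUSH -52): [9, 7, 7, -52]
step 6 (PUSH 85): [9, 7, 7, -52, 85]
step 7 (PUSH -12): [9, 7, 7, -52, 85, -12]
step 8 (PUSH -31): [9, 7, 7, -52, 85, -12, -31]

[9, 7, 7, -52, 85, -12, -31]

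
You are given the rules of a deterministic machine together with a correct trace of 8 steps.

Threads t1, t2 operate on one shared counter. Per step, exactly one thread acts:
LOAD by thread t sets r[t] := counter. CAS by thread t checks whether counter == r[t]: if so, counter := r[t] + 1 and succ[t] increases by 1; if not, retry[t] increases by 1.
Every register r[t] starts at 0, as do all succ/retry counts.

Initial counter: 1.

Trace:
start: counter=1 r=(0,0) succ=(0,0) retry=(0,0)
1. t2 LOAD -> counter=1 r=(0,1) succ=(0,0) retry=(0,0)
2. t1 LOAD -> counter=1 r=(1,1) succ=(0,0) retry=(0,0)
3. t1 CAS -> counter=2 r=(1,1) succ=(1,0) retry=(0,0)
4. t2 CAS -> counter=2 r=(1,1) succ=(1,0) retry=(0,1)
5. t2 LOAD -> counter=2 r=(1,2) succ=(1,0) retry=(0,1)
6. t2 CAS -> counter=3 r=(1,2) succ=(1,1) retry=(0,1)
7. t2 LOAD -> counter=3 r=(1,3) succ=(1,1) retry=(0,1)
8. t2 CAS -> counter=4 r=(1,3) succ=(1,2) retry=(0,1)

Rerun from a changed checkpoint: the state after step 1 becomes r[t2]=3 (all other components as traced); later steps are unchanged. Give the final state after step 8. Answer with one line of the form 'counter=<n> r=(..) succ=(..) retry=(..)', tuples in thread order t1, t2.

counter=4 r=(1,3) succ=(1,2) retry=(0,1)

state after step 1 := counter=1 r=(0,3) succ=(0,0) retry=(0,0)
2. t1 LOAD -> counter=1 r=(1,3) succ=(0,0) retry=(0,0)
3. t1 CAS -> counter=2 r=(1,3) succ=(1,0) retry=(0,0)
4. t2 CAS -> counter=2 r=(1,3) succ=(1,0) retry=(0,1)
5. t2 LOAD -> counter=2 r=(1,2) succ=(1,0) retry=(0,1)
6. t2 CAS -> counter=3 r=(1,2) succ=(1,1) retry=(0,1)
7. t2 LOAD -> counter=3 r=(1,3) succ=(1,1) retry=(0,1)
8. t2 CAS -> counter=4 r=(1,3) succ=(1,2) retry=(0,1)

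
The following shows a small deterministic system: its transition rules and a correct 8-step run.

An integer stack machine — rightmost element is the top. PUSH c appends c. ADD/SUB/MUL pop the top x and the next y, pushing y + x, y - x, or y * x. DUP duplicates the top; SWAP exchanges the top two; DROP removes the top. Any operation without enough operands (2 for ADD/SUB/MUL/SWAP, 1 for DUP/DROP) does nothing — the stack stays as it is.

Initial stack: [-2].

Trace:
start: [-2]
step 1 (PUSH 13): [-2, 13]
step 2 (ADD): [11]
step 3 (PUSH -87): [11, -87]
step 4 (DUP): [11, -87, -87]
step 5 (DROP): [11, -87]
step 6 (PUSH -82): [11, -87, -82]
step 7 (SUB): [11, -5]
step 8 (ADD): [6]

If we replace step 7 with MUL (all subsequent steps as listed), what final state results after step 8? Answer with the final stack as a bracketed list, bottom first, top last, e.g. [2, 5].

(re-executing from step 7 with the substitution; state before step 7: [11, -87, -82])
step 7 (MUL): [11, 7134]
step 8 (ADD): [7145]

[7145]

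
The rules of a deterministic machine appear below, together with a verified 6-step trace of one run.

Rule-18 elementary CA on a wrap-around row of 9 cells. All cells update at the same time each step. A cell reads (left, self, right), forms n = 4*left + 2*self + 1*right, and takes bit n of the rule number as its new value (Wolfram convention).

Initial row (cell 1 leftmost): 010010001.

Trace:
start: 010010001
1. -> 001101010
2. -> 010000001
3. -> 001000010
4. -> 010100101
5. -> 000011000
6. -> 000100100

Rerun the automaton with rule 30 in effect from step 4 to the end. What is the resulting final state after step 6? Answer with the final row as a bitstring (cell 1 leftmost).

111110010

(re-executing steps 4..6 under rule 30; state before step 4: 001000010)
4. -> 011100111
5. -> 010011100
6. -> 111110010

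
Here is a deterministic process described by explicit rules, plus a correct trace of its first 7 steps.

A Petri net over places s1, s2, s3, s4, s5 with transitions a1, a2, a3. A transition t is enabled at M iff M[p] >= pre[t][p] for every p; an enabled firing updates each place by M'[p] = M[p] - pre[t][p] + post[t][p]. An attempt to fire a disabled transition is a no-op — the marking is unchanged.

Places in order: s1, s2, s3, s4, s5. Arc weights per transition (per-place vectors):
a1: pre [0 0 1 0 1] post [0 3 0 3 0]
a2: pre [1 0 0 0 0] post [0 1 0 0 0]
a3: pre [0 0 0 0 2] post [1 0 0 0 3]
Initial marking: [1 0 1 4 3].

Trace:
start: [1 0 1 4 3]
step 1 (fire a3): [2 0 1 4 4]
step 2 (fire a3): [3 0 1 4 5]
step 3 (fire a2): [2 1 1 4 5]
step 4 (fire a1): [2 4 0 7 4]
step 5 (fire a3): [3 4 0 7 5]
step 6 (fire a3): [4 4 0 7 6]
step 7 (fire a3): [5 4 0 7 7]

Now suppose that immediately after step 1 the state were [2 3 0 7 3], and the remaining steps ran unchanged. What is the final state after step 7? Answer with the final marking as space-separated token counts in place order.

5 4 0 7 7

state after step 1 := [2 3 0 7 3]
step 2 (fire a3): [3 3 0 7 4]
step 3 (fire a2): [2 4 0 7 4]
step 4 (fire a1): [2 4 0 7 4]
step 5 (fire a3): [3 4 0 7 5]
step 6 (fire a3): [4 4 0 7 6]
step 7 (fire a3): [5 4 0 7 7]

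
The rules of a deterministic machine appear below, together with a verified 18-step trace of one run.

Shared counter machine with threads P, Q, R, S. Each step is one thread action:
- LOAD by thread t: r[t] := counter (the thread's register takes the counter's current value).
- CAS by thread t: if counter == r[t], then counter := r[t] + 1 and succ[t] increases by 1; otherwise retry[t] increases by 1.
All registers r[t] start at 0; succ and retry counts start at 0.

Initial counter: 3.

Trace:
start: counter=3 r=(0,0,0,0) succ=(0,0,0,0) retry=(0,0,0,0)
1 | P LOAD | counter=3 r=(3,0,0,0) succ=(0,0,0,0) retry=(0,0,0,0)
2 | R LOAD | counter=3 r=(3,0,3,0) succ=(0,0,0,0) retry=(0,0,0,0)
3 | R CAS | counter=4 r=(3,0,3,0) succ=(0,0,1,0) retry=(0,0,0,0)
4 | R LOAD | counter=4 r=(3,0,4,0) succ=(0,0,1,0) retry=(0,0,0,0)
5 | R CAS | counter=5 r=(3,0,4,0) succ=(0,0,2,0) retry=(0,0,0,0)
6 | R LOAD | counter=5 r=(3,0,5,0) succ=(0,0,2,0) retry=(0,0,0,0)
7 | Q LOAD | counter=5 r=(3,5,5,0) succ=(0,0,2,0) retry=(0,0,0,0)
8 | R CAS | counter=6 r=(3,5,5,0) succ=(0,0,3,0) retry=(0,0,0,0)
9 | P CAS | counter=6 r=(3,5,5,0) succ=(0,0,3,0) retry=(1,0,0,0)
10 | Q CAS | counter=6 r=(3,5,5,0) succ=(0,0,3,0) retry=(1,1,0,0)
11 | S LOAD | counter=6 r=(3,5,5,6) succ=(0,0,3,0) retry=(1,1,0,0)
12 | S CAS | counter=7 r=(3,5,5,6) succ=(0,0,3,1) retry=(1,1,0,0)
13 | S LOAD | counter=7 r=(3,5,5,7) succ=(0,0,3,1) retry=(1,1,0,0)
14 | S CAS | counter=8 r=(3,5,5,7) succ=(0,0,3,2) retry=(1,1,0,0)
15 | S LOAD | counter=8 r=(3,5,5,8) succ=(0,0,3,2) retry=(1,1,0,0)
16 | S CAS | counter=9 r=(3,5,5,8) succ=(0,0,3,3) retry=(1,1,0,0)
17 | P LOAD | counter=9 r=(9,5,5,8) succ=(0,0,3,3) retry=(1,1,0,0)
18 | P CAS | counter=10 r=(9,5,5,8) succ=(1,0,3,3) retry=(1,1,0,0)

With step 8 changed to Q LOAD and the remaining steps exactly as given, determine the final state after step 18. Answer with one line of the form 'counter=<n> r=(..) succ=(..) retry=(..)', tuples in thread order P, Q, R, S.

(re-executing from step 8 with the substitution; state before step 8: counter=5 r=(3,5,5,0) succ=(0,0,2,0) retry=(0,0,0,0))
8 | Q LOAD | counter=5 r=(3,5,5,0) succ=(0,0,2,0) retry=(0,0,0,0)
9 | P CAS | counter=5 r=(3,5,5,0) succ=(0,0,2,0) retry=(1,0,0,0)
10 | Q CAS | counter=6 r=(3,5,5,0) succ=(0,1,2,0) retry=(1,0,0,0)
11 | S LOAD | counter=6 r=(3,5,5,6) succ=(0,1,2,0) retry=(1,0,0,0)
12 | S CAS | counter=7 r=(3,5,5,6) succ=(0,1,2,1) retry=(1,0,0,0)
13 | S LOAD | counter=7 r=(3,5,5,7) succ=(0,1,2,1) retry=(1,0,0,0)
14 | S CAS | counter=8 r=(3,5,5,7) succ=(0,1,2,2) retry=(1,0,0,0)
15 | S LOAD | counter=8 r=(3,5,5,8) succ=(0,1,2,2) retry=(1,0,0,0)
16 | S CAS | counter=9 r=(3,5,5,8) succ=(0,1,2,3) retry=(1,0,0,0)
17 | P LOAD | counter=9 r=(9,5,5,8) succ=(0,1,2,3) retry=(1,0,0,0)
18 | P CAS | counter=10 r=(9,5,5,8) succ=(1,1,2,3) retry=(1,0,0,0)

counter=10 r=(9,5,5,8) succ=(1,1,2,3) retry=(1,0,0,0)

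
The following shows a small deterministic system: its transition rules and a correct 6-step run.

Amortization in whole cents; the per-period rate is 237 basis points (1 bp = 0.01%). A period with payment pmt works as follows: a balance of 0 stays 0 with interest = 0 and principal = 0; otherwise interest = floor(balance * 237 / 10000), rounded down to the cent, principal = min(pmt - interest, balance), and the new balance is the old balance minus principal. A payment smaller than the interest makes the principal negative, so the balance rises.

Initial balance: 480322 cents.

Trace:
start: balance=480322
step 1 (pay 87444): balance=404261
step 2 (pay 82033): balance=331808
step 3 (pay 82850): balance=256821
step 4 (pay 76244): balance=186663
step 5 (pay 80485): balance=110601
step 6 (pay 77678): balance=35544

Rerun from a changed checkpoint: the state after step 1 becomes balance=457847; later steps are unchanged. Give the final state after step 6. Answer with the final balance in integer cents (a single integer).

state after step 1 := balance=457847
step 2 (pay 82033): balance=386664
step 3 (pay 82850): balance=312977
step 4 (pay 76244): balance=244150
step 5 (pay 80485): balance=169451
step 6 (pay 77678): balance=95788

95788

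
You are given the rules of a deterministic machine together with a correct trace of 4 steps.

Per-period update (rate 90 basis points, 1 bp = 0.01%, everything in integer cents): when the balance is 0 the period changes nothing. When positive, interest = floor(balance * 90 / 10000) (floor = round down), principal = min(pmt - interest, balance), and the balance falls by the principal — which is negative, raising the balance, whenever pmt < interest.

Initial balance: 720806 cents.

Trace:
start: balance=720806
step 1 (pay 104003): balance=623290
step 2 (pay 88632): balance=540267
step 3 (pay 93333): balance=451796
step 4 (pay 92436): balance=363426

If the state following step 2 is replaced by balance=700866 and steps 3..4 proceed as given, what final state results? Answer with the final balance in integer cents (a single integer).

526928

state after step 2 := balance=700866
step 3 (pay 93333): balance=613840
step 4 (pay 92436): balance=526928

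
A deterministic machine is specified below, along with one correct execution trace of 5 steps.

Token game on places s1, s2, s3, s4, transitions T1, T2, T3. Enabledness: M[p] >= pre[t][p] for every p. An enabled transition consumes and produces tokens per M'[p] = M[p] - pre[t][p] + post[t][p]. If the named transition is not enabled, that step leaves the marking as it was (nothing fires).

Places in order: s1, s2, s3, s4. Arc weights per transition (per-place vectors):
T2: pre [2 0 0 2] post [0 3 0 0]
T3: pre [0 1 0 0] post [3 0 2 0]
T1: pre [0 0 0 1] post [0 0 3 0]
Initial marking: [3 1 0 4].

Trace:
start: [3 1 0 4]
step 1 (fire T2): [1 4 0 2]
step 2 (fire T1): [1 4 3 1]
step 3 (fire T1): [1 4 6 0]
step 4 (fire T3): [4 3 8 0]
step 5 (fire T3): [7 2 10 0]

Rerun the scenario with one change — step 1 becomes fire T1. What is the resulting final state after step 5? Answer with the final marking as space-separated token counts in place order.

(re-executing from step 1 with the substitution; state before step 1: [3 1 0 4])
step 1 (fire T1): [3 1 3 3]
step 2 (fire T1): [3 1 6 2]
step 3 (fire T1): [3 1 9 1]
step 4 (fire T3): [6 0 11 1]
step 5 (fire T3): [6 0 11 1]

6 0 11 1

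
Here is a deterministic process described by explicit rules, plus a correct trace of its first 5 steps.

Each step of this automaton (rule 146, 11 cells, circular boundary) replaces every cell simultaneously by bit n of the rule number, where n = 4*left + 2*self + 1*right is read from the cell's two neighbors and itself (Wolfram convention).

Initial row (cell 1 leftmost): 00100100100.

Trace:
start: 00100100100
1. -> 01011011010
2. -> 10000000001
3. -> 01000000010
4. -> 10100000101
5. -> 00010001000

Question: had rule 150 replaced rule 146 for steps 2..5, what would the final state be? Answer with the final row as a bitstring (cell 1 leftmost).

(re-executing steps 2..5 under rule 150; state before step 2: 01011011010)
2. -> 11000000011
3. -> 10100000101
4. -> 00110001100
5. -> 01001010010

01001010010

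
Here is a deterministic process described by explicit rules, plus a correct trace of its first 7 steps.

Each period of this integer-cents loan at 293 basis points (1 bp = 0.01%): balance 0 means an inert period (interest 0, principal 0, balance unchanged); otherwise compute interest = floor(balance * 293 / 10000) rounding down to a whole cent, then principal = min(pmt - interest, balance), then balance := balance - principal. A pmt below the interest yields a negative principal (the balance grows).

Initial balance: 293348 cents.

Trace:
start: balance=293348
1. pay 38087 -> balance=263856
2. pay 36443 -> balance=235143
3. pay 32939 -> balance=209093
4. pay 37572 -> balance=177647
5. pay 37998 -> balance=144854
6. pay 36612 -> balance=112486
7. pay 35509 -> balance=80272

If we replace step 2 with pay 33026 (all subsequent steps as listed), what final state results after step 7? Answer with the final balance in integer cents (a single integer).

(re-executing from step 2 with the substitution; state before step 2: balance=263856)
2. pay 33026 -> balance=238560
3. pay 32939 -> balance=212610
4. pay 37572 -> balance=181267
5. pay 37998 -> balance=148580
6. pay 36612 -> balance=116321
7. pay 35509 -> balance=84220

84220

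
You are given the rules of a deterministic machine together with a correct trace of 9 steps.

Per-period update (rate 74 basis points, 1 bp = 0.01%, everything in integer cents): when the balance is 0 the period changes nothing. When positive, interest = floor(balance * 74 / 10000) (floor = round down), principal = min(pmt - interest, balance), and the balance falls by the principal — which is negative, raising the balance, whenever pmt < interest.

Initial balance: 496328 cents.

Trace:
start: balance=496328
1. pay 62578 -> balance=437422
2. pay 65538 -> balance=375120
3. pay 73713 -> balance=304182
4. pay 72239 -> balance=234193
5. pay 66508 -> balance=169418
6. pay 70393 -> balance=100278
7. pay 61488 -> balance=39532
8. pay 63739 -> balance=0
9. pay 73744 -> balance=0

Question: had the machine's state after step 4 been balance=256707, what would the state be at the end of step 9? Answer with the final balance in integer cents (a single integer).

0

state after step 4 := balance=256707
5. pay 66508 -> balance=192098
6. pay 70393 -> balance=123126
7. pay 61488 -> balance=62549
8. pay 63739 -> balance=0
9. pay 73744 -> balance=0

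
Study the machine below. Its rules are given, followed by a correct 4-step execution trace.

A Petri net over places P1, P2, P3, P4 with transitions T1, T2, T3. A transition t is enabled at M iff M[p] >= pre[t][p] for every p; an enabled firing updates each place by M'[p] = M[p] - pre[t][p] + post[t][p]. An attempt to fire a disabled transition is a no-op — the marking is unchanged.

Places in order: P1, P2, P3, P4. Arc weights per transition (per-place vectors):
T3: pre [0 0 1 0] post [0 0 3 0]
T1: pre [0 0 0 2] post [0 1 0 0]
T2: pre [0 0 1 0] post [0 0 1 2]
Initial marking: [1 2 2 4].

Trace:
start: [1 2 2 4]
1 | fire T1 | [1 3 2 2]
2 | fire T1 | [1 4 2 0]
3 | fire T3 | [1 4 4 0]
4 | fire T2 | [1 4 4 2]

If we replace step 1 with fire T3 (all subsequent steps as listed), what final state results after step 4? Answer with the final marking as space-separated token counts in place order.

(re-executing from step 1 with the substitution; state before step 1: [1 2 2 4])
1 | fire T3 | [1 2 4 4]
2 | fire T1 | [1 3 4 2]
3 | fire T3 | [1 3 6 2]
4 | fire T2 | [1 3 6 4]

1 3 6 4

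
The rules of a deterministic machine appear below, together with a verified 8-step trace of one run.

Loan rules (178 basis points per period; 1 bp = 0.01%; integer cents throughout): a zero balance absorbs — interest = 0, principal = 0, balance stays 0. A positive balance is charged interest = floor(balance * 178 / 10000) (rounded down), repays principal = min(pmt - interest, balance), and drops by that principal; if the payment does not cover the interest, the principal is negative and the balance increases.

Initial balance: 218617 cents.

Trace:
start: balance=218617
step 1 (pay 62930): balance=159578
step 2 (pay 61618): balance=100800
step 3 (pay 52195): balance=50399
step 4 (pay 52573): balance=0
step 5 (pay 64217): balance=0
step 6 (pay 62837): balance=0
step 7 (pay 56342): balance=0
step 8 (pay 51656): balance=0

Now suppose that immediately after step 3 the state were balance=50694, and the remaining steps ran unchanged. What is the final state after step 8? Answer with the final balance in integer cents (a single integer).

state after step 3 := balance=50694
step 4 (pay 52573): balance=0
step 5 (pay 64217): balance=0
step 6 (pay 62837): balance=0
step 7 (pay 56342): balance=0
step 8 (pay 51656): balance=0

0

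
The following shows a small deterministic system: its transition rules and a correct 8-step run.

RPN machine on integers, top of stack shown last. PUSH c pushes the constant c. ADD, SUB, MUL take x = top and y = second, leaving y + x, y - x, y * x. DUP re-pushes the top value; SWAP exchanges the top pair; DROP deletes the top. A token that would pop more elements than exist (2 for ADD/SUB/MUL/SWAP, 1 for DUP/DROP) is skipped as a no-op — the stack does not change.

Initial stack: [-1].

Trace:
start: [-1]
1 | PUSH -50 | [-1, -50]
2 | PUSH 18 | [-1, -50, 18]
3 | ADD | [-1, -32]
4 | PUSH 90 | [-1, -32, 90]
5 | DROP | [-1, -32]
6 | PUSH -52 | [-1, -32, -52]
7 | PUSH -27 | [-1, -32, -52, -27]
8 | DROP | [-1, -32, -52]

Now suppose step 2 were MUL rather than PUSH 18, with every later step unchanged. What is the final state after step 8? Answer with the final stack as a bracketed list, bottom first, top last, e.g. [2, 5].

[50, -52]

(re-executing from step 2 with the substitution; state before step 2: [-1, -50])
2 | MUL | [50]
3 | ADD | [50]
4 | PUSH 90 | [50, 90]
5 | DROP | [50]
6 | PUSH -52 | [50, -52]
7 | PUSH -27 | [50, -52, -27]
8 | DROP | [50, -52]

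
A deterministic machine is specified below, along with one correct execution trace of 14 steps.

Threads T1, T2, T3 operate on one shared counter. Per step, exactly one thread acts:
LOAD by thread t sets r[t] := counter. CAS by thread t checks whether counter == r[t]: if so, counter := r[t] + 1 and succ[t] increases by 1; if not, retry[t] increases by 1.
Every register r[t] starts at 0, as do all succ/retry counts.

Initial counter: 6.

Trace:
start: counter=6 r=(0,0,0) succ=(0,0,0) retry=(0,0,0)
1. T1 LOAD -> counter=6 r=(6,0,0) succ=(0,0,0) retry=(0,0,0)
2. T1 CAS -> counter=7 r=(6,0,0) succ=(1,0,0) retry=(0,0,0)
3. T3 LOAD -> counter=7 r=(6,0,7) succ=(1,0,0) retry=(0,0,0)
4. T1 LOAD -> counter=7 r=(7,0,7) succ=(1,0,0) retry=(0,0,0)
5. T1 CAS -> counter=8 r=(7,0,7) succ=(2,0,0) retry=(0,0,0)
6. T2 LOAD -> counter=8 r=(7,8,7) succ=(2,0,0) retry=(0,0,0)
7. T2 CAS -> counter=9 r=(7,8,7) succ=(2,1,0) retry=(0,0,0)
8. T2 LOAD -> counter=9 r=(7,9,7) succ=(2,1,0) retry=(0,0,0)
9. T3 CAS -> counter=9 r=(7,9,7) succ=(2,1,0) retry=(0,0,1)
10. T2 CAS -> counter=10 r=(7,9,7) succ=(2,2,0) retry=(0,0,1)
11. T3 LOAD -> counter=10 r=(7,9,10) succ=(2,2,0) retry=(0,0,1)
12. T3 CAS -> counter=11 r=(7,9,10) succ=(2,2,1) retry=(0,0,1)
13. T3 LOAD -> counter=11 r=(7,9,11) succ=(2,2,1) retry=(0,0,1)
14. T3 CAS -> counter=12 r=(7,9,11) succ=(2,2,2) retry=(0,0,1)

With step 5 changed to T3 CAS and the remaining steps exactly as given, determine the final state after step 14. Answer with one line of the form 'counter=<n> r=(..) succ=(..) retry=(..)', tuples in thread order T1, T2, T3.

(re-executing from step 5 with the substitution; state before step 5: counter=7 r=(7,0,7) succ=(1,0,0) retry=(0,0,0))
5. T3 CAS -> counter=8 r=(7,0,7) succ=(1,0,1) retry=(0,0,0)
6. T2 LOAD -> counter=8 r=(7,8,7) succ=(1,0,1) retry=(0,0,0)
7. T2 CAS -> counter=9 r=(7,8,7) succ=(1,1,1) retry=(0,0,0)
8. T2 LOAD -> counter=9 r=(7,9,7) succ=(1,1,1) retry=(0,0,0)
9. T3 CAS -> counter=9 r=(7,9,7) succ=(1,1,1) retry=(0,0,1)
10. T2 CAS -> counter=10 r=(7,9,7) succ=(1,2,1) retry=(0,0,1)
11. T3 LOAD -> counter=10 r=(7,9,10) succ=(1,2,1) retry=(0,0,1)
12. T3 CAS -> counter=11 r=(7,9,10) succ=(1,2,2) retry=(0,0,1)
13. T3 LOAD -> counter=11 r=(7,9,11) succ=(1,2,2) retry=(0,0,1)
14. T3 CAS -> counter=12 r=(7,9,11) succ=(1,2,3) retry=(0,0,1)

counter=12 r=(7,9,11) succ=(1,2,3) retry=(0,0,1)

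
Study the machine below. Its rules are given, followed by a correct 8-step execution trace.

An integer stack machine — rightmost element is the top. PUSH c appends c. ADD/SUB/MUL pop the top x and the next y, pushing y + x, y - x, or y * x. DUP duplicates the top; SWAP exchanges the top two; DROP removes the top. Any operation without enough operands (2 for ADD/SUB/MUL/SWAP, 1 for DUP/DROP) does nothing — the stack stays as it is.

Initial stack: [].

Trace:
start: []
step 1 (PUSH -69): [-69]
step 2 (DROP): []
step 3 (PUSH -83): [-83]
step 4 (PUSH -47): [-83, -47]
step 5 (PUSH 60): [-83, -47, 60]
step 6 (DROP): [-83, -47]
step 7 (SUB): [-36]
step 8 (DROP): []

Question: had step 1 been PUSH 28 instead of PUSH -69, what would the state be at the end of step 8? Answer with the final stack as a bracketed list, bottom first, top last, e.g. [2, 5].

[]

(re-executing from step 1 with the substitution; state before step 1: [])
step 1 (PUSH 28): [28]
step 2 (DROP): []
step 3 (PUSH -83): [-83]
step 4 (PUSH -47): [-83, -47]
step 5 (PUSH 60): [-83, -47, 60]
step 6 (DROP): [-83, -47]
step 7 (SUB): [-36]
step 8 (DROP): []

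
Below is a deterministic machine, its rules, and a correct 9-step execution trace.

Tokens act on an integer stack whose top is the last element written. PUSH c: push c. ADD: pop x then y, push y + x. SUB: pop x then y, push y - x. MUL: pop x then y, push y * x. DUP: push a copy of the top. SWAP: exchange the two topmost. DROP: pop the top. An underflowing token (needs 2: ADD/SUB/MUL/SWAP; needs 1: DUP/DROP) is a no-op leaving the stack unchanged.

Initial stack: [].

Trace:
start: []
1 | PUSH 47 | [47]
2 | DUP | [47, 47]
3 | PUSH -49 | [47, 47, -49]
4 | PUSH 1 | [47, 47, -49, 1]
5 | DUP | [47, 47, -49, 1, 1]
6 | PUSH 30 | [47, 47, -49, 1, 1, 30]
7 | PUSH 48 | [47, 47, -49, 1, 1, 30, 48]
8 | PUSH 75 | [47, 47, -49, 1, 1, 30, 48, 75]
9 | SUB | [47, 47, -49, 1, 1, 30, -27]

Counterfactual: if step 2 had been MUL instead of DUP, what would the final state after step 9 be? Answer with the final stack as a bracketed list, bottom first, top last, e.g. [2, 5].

(re-executing from step 2 with the substitution; state before step 2: [47])
2 | MUL | [47]
3 | PUSH -49 | [47, -49]
4 | PUSH 1 | [47, -49, 1]
5 | DUP | [47, -49, 1, 1]
6 | PUSH 30 | [47, -49, 1, 1, 30]
7 | PUSH 48 | [47, -49, 1, 1, 30, 48]
8 | PUSH 75 | [47, -49, 1, 1, 30, 48, 75]
9 | SUB | [47, -49, 1, 1, 30, -27]

[47, -49, 1, 1, 30, -27]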